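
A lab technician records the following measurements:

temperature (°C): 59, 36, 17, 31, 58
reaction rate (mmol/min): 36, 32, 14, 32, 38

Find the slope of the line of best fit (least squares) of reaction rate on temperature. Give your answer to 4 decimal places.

n = 5, Σx = 201, Σy = 152, Σxy = 6710, Σx² = 9391
Sxx = Σx² − (Σx)²/n = 9391 − 8080.2 = 1310.8
Sxy = Σxy − (Σx)(Σy)/n = 6710 − 6110.4 = 599.6
b = Sxy/Sxx = 599.6/1310.8 = 0.457431

0.4574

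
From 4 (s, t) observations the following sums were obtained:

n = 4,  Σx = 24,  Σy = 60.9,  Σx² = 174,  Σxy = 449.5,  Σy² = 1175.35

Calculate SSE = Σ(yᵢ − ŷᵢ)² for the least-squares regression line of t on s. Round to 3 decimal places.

12.387

Sxx = Σx² − (Σx)²/n = 174 − 144 = 30
Sxy = Σxy − (Σx)(Σy)/n = 449.5 − 365.4 = 84.1
Syy = Σy² − (Σy)²/n = 1175.35 − 927.2025 = 248.1475
b = Sxy/Sxx = 84.1/30 = 2.803333
SSE = Syy − b·Sxy = 248.1475 − 2.803333·84.1 = 12.387167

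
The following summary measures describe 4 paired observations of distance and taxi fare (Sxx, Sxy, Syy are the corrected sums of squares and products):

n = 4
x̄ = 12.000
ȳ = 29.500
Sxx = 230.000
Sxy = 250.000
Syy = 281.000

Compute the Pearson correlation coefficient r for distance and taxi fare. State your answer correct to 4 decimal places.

0.9834

r = Sxy/√(Sxx·Syy) = 250/√(64630) = 250/254.224310 = 0.983384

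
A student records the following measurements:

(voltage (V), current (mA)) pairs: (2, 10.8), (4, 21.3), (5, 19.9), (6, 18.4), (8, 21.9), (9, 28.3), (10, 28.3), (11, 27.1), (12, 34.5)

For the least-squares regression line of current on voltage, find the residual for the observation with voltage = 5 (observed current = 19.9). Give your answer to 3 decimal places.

1.140

n = 9, Σx = 67, Σy = 210.5, Σxy = 1741.7, Σx² = 591
Sxx = Σx² − (Σx)²/n = 591 − 498.777778 = 92.222222
Sxy = Σxy − (Σx)(Σy)/n = 1741.7 − 1567.055556 = 174.644444
b = Sxy/Sxx = 174.644444/92.222222 = 1.893735
a = ȳ − b·x̄ = 23.388889 − 1.893735·7.444444 = 9.291084
ŷ(5) = 9.291084 + 1.893735·5 = 18.759759
residual = y − ŷ = 19.9 − 18.759759 = 1.140241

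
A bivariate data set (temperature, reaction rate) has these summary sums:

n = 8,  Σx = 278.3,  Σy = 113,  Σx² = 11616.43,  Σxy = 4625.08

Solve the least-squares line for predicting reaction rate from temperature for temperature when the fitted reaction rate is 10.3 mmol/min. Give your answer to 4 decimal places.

Sxx = Σx² − (Σx)²/n = 11616.43 − 9681.36125 = 1935.06875
Sxy = Σxy − (Σx)(Σy)/n = 4625.08 − 3930.9875 = 694.0925
b = Sxy/Sxx = 694.0925/1935.06875 = 0.358691
a = ȳ − b·x̄ = 14.125 − 0.358691·34.7875 = 1.647023
Set a + b·x = 10.3: x = (10.3 − 1.647023) / 0.358691 = 24.123737

24.1237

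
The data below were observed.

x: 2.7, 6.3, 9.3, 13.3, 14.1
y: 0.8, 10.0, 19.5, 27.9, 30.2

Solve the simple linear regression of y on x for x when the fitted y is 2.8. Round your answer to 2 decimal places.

n = 5, Σx = 45.7, Σy = 88.4, Σxy = 1043.4, Σx² = 509.17
Sxx = Σx² − (Σx)²/n = 509.17 − 417.698 = 91.472
Sxy = Σxy − (Σx)(Σy)/n = 1043.4 − 807.976 = 235.424
b = Sxy/Sxx = 235.424/91.472 = 2.573727
a = ȳ − b·x̄ = 17.68 − 2.573727·9.14 = -5.843869
Set a + b·x = 2.8: x = (2.8 − (-5.843869)) / 2.573727 = 3.358502

3.36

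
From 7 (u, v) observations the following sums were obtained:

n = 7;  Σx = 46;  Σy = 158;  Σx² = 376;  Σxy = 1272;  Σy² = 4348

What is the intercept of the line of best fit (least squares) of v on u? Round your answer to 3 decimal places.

1.736

Sxx = Σx² − (Σx)²/n = 376 − 302.285714 = 73.714286
Sxy = Σxy − (Σx)(Σy)/n = 1272 − 1038.285714 = 233.714286
b = Sxy/Sxx = 233.714286/73.714286 = 3.170543
a = ȳ − b·x̄ = 22.571429 − 3.170543·6.571429 = 1.736434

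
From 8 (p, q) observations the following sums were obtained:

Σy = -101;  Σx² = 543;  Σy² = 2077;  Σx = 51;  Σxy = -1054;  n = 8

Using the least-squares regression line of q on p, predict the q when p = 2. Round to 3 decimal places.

-4.390

Sxx = Σx² − (Σx)²/n = 543 − 325.125 = 217.875
Sxy = Σxy − (Σx)(Σy)/n = -1054 − (-643.875) = -410.125
b = Sxy/Sxx = -410.125/217.875 = -1.882387
a = ȳ − b·x̄ = -12.625 − (-1.882387)·6.375 = -0.624785
ŷ(2) = a + b·2 = -0.624785 + (-1.882387)·2 = -4.389558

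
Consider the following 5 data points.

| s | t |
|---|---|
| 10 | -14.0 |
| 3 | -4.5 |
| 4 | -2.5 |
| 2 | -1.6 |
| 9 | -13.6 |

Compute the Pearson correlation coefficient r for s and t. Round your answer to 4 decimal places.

n = 5, Σx = 28, Σy = -36.2, Σxy = -289.1, Σx² = 210, Σy² = 410.02
Sxx = Σx² − (Σx)²/n = 210 − 156.8 = 53.2
Sxy = Σxy − (Σx)(Σy)/n = -289.1 − (-202.72) = -86.38
Syy = Σy² − (Σy)²/n = 410.02 − 262.088 = 147.932
r = Sxy/√(Sxx·Syy) = -86.38/√(7869.9824) = -86.38/88.712921 = -0.973703

-0.9737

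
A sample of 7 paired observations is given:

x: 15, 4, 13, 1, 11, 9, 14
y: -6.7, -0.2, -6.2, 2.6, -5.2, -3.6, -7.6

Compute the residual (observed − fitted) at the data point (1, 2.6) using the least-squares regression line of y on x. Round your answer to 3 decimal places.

0.421

n = 7, Σx = 67, Σy = -26.9, Σxy = -375.3, Σx² = 809
Sxx = Σx² − (Σx)²/n = 809 − 641.285714 = 167.714286
Sxy = Σxy − (Σx)(Σy)/n = -375.3 − (-257.471429) = -117.828571
b = Sxy/Sxx = -117.828571/167.714286 = -0.702555
a = ȳ − b·x̄ = -3.842857 − (-0.702555)·9.571429 = 2.881601
ŷ(1) = 2.881601 + (-0.702555)·1 = 2.179046
residual = y − ŷ = 2.6 − 2.179046 = 0.420954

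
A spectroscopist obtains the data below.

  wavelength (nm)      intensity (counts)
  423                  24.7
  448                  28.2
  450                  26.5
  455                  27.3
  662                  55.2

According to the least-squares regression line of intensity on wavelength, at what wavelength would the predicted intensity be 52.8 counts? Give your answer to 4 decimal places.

644.4944

n = 5, Σx = 2438, Σy = 161.9, Σxy = 83970.6, Σx² = 1227402
Sxx = Σx² − (Σx)²/n = 1227402 − 1188768.8 = 38633.2
Sxy = Σxy − (Σx)(Σy)/n = 83970.6 − 78942.44 = 5028.16
b = Sxy/Sxx = 5028.16/38633.2 = 0.130151
a = ȳ − b·x̄ = 32.38 − 0.130151·487.6 = -31.081759
Set a + b·x = 52.8: x = (52.8 − (-31.081759)) / 0.130151 = 644.494360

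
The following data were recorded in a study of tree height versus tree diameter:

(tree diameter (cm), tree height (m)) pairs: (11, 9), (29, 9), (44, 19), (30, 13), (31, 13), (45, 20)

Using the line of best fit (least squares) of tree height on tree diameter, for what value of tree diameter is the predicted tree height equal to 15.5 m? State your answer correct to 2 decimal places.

36.57

n = 6, Σx = 190, Σy = 83, Σxy = 2889, Σx² = 6784
Sxx = Σx² − (Σx)²/n = 6784 − 6016.666667 = 767.333333
Sxy = Σxy − (Σx)(Σy)/n = 2889 − 2628.333333 = 260.666667
b = Sxy/Sxx = 260.666667/767.333333 = 0.339705
a = ȳ − b·x̄ = 13.833333 − 0.339705·31.666667 = 3.076021
Set a + b·x = 15.5: x = (15.5 − 3.076021) / 0.339705 = 36.572890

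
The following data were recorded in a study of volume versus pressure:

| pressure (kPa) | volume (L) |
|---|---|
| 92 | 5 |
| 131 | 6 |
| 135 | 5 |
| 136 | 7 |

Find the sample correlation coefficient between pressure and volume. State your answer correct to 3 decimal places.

n = 4, Σx = 494, Σy = 23, Σxy = 2873, Σx² = 62346, Σy² = 135
Sxx = Σx² − (Σx)²/n = 62346 − 61009 = 1337
Sxy = Σxy − (Σx)(Σy)/n = 2873 − 2840.5 = 32.5
Syy = Σy² − (Σy)²/n = 135 − 132.25 = 2.75
r = Sxy/√(Sxx·Syy) = 32.5/√(3676.75) = 32.5/60.636210 = 0.535983

0.536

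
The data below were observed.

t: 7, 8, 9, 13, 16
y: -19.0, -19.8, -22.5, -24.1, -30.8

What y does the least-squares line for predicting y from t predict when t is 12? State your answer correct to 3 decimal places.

n = 5, Σx = 53, Σy = -116.2, Σxy = -1300, Σx² = 619
Sxx = Σx² − (Σx)²/n = 619 − 561.8 = 57.2
Sxy = Σxy − (Σx)(Σy)/n = -1300 − (-1231.72) = -68.28
b = Sxy/Sxx = -68.28/57.2 = -1.193706
a = ȳ − b·x̄ = -23.24 − (-1.193706)·10.6 = -10.586713
ŷ(12) = a + b·12 = -10.586713 + (-1.193706)·12 = -24.911189

-24.911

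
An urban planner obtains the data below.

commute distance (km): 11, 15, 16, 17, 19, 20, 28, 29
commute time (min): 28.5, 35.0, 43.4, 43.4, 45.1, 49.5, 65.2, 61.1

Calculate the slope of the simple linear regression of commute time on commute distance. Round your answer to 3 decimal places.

n = 8, Σx = 155, Σy = 371.2, Σxy = 7715.1, Σx² = 3277
Sxx = Σx² − (Σx)²/n = 3277 − 3003.125 = 273.875
Sxy = Σxy − (Σx)(Σy)/n = 7715.1 − 7192 = 523.1
b = Sxy/Sxx = 523.1/273.875 = 1.909995

1.910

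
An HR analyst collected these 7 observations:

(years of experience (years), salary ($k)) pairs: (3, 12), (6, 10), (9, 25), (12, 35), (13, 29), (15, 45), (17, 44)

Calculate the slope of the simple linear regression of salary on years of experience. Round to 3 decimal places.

n = 7, Σx = 75, Σy = 200, Σxy = 2541, Σx² = 953
Sxx = Σx² − (Σx)²/n = 953 − 803.571429 = 149.428571
Sxy = Σxy − (Σx)(Σy)/n = 2541 − 2142.857143 = 398.142857
b = Sxy/Sxx = 398.142857/149.428571 = 2.664436

2.664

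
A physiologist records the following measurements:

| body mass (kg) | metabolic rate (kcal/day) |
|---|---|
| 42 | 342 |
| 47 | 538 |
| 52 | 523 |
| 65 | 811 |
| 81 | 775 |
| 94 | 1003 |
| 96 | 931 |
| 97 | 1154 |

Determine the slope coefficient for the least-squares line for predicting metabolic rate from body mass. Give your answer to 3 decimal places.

n = 8, Σx = 574, Σy = 6077, Σxy = 477932, Σx² = 44924
Sxx = Σx² − (Σx)²/n = 44924 − 41184.5 = 3739.5
Sxy = Σxy − (Σx)(Σy)/n = 477932 − 436024.75 = 41907.25
b = Sxy/Sxx = 41907.25/3739.5 = 11.206645

11.207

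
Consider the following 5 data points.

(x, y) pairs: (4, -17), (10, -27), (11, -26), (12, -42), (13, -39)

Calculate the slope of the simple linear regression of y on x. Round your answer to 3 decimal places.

n = 5, Σx = 50, Σy = -151, Σxy = -1635, Σx² = 550
Sxx = Σx² − (Σx)²/n = 550 − 500 = 50
Sxy = Σxy − (Σx)(Σy)/n = -1635 − (-1510) = -125
b = Sxy/Sxx = -125/50 = -2.5

-2.500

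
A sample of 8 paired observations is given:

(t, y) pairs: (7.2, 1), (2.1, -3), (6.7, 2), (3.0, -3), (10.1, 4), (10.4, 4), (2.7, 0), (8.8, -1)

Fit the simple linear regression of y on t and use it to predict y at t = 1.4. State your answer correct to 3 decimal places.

n = 8, Σx = 51, Σy = 4, Σxy = 78.5, Σx² = 405.04
Sxx = Σx² − (Σx)²/n = 405.04 − 325.125 = 79.915
Sxy = Σxy − (Σx)(Σy)/n = 78.5 − 25.5 = 53
b = Sxy/Sxx = 53/79.915 = 0.663205
a = ȳ − b·x̄ = 0.5 − 0.663205·6.375 = -3.727930
ŷ(1.4) = a + b·1.4 = -3.727930 + 0.663205·1.4 = -2.799443

-2.799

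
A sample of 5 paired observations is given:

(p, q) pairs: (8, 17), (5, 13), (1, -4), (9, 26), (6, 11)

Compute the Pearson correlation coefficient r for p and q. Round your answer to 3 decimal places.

n = 5, Σx = 29, Σy = 63, Σxy = 497, Σx² = 207, Σy² = 1271
Sxx = Σx² − (Σx)²/n = 207 − 168.2 = 38.8
Sxy = Σxy − (Σx)(Σy)/n = 497 − 365.4 = 131.6
Syy = Σy² − (Σy)²/n = 1271 − 793.8 = 477.2
r = Sxy/√(Sxx·Syy) = 131.6/√(18515.36) = 131.6/136.071158 = 0.967141

0.967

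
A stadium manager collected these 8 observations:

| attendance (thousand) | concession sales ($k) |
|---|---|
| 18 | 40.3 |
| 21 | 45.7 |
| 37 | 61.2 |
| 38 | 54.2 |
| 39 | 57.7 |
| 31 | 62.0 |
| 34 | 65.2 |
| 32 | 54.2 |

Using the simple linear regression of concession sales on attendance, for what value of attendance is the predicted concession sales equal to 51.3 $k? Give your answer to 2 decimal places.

26.87

n = 8, Σx = 250, Σy = 440.5, Σxy = 14132.6, Σx² = 8240
Sxx = Σx² − (Σx)²/n = 8240 − 7812.5 = 427.5
Sxy = Σxy − (Σx)(Σy)/n = 14132.6 − 13765.625 = 366.975
b = Sxy/Sxx = 366.975/427.5 = 0.858421
a = ȳ − b·x̄ = 55.0625 − 0.858421·31.25 = 28.236842
Set a + b·x = 51.3: x = (51.3 − 28.236842) / 0.858421 = 26.866953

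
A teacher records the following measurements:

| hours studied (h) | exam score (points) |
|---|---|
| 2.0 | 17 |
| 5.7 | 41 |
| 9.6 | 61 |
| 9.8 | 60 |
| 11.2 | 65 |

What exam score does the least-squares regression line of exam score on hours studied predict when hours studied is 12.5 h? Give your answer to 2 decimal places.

74.41

n = 5, Σx = 38.3, Σy = 244, Σxy = 2169.3, Σx² = 350.13
Sxx = Σx² − (Σx)²/n = 350.13 − 293.378 = 56.752
Sxy = Σxy − (Σx)(Σy)/n = 2169.3 − 1869.04 = 300.26
b = Sxy/Sxx = 300.26/56.752 = 5.290739
a = ȳ − b·x̄ = 48.8 − 5.290739·7.66 = 8.272942
ŷ(12.5) = a + b·12.5 = 8.272942 + 5.290739·12.5 = 74.407175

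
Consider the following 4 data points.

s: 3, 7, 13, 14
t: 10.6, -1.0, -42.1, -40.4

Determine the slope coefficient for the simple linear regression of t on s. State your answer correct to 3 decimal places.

-5.124

n = 4, Σx = 37, Σy = -72.9, Σxy = -1088.1, Σx² = 423
Sxx = Σx² − (Σx)²/n = 423 − 342.25 = 80.75
Sxy = Σxy − (Σx)(Σy)/n = -1088.1 − (-674.325) = -413.775
b = Sxy/Sxx = -413.775/80.75 = -5.124149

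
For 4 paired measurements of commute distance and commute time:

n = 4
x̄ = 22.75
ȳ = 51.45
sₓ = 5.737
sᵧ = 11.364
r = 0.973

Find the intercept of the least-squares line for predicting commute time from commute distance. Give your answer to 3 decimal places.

b = r · sᵧ/sₓ = 0.973 · 11.364/5.737 = 1.927344
a = ȳ − b·x̄ = 51.45 − 1.927344·22.75 = 7.602926

7.603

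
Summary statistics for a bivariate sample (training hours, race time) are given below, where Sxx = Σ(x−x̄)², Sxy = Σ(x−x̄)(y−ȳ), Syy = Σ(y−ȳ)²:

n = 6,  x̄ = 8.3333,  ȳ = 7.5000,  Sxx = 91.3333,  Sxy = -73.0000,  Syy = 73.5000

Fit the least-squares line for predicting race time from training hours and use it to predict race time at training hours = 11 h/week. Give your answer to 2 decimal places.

b = Sxy/Sxx = -73/91.3333 = -0.799270
a = ȳ − b·x̄ = 7.5 − (-0.799270)·8.3333 = 14.160560
ŷ(11) = a + b·11 = 14.160560 + (-0.799270)·11 = 5.368586

5.37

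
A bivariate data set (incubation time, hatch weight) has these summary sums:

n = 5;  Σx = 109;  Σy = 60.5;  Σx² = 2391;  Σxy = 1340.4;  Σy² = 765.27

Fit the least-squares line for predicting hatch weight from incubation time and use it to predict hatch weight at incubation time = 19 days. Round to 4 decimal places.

Sxx = Σx² − (Σx)²/n = 2391 − 2376.2 = 14.8
Sxy = Σxy − (Σx)(Σy)/n = 1340.4 − 1318.9 = 21.5
b = Sxy/Sxx = 21.5/14.8 = 1.452703
a = ȳ − b·x̄ = 12.1 − 1.452703·21.8 = -19.568919
ŷ(19) = a + b·19 = -19.568919 + 1.452703·19 = 8.032432

8.0324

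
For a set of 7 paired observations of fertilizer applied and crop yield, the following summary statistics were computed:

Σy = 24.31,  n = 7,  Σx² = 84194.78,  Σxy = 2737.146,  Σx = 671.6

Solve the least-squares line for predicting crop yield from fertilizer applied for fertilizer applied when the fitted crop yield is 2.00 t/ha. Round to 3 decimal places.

24.044

Sxx = Σx² − (Σx)²/n = 84194.78 − 64435.222857 = 19759.557143
Sxy = Σxy − (Σx)(Σy)/n = 2737.146 − 2332.370857 = 404.775143
b = Sxy/Sxx = 404.775143/19759.557143 = 0.020485
a = ȳ − b·x̄ = 3.472857 − 0.020485·95.942857 = 1.507465
Set a + b·x = 2.00: x = (2.00 − 1.507465) / 0.020485 = 24.043667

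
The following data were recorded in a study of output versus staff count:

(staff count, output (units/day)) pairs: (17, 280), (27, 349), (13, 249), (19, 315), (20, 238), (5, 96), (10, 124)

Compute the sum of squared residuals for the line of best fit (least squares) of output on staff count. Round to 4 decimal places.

9389.9050

n = 7, Σx = 111, Σy = 1651, Σxy = 29885, Σx² = 2073, Σy² = 442663
Sxx = Σx² − (Σx)²/n = 2073 − 1760.142857 = 312.857143
Sxy = Σxy − (Σx)(Σy)/n = 29885 − 26180.142857 = 3704.857143
Syy = Σy² − (Σy)²/n = 442663 − 389400.142857 = 53262.857143
b = Sxy/Sxx = 3704.857143/312.857143 = 11.842009
SSE = Syy − b·Sxy = 53262.857143 − 11.842009·3704.857143 = 9389.905023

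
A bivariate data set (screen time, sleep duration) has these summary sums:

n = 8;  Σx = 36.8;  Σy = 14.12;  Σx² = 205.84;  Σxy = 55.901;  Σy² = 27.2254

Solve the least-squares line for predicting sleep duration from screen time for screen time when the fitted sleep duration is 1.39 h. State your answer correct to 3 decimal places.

Sxx = Σx² − (Σx)²/n = 205.84 − 169.28 = 36.56
Sxy = Σxy − (Σx)(Σy)/n = 55.901 − 64.952 = -9.051
b = Sxy/Sxx = -9.051/36.56 = -0.247566
a = ȳ − b·x̄ = 1.765 − (-0.247566)·4.6 = 2.903802
Set a + b·x = 1.39: x = (1.39 − 2.903802) / (-0.247566) = 6.114750

6.115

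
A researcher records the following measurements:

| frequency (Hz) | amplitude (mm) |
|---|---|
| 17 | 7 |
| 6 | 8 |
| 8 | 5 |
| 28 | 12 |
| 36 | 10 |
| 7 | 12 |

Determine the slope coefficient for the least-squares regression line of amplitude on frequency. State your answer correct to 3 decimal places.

n = 6, Σx = 102, Σy = 54, Σxy = 987, Σx² = 2518
Sxx = Σx² − (Σx)²/n = 2518 − 1734 = 784
Sxy = Σxy − (Σx)(Σy)/n = 987 − 918 = 69
b = Sxy/Sxx = 69/784 = 0.088010

0.088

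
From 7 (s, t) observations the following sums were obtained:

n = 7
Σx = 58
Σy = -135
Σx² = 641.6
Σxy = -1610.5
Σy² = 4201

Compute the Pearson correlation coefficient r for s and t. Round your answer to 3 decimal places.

-0.970

Sxx = Σx² − (Σx)²/n = 641.6 − 480.571429 = 161.028571
Sxy = Σxy − (Σx)(Σy)/n = -1610.5 − (-1118.571429) = -491.928571
Syy = Σy² − (Σy)²/n = 4201 − 2603.571429 = 1597.428571
r = Sxy/√(Sxx·Syy) = -491.928571/√(257231.640816) = -491.928571/507.180087 = -0.969929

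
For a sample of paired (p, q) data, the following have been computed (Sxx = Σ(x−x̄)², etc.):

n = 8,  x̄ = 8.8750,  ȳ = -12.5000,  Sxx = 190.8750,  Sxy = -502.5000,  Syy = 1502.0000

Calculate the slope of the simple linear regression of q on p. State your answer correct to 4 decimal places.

-2.6326

b = Sxy/Sxx = -502.5/190.875 = -2.632613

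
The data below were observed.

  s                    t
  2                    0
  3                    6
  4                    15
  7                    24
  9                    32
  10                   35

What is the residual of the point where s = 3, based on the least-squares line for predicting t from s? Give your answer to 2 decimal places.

-0.75

n = 6, Σx = 35, Σy = 112, Σxy = 884, Σx² = 259
Sxx = Σx² − (Σx)²/n = 259 − 204.166667 = 54.833333
Sxy = Σxy − (Σx)(Σy)/n = 884 − 653.333333 = 230.666667
b = Sxy/Sxx = 230.666667/54.833333 = 4.206687
a = ȳ − b·x̄ = 18.666667 − 4.206687·5.833333 = -5.872340
ŷ(3) = -5.872340 + 4.206687·3 = 6.747720
residual = y − ŷ = 6 − 6.747720 = -0.747720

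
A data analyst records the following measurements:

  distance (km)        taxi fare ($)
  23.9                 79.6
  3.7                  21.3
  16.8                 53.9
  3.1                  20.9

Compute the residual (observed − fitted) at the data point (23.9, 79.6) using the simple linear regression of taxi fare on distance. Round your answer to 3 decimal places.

2.405

n = 4, Σx = 47.5, Σy = 175.7, Σxy = 2951.56, Σx² = 876.75
Sxx = Σx² − (Σx)²/n = 876.75 − 564.0625 = 312.6875
Sxy = Σxy − (Σx)(Σy)/n = 2951.56 − 2086.4375 = 865.1225
b = Sxy/Sxx = 865.1225/312.6875 = 2.766732
a = ȳ − b·x̄ = 43.925 − 2.766732·11.875 = 11.070058
ŷ(23.9) = 11.070058 + 2.766732·23.9 = 77.194952
residual = y − ŷ = 79.6 − 77.194952 = 2.405048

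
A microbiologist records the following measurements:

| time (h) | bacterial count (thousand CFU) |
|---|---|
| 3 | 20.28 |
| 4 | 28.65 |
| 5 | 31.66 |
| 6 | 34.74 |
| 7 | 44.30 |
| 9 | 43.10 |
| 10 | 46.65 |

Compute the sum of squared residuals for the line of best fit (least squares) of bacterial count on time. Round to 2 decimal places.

62.23

n = 7, Σx = 44, Σy = 249.38, Σxy = 1706.68, Σx² = 316, Σy² = 9437.6466
Sxx = Σx² − (Σx)²/n = 316 − 276.571429 = 39.428571
Sxy = Σxy − (Σx)(Σy)/n = 1706.68 − 1567.531429 = 139.148571
Syy = Σy² − (Σy)²/n = 9437.6466 − 8884.340629 = 553.305971
b = Sxy/Sxx = 139.148571/39.428571 = 3.529130
SSE = Syy − b·Sxy = 553.305971 − 3.529130·139.148571 = 62.232513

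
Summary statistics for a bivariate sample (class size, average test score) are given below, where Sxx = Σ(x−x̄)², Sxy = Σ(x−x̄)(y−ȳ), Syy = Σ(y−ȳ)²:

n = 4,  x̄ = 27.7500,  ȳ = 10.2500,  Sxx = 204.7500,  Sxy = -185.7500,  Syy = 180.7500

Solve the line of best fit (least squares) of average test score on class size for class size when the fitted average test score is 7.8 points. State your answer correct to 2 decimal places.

b = Sxy/Sxx = -185.75/204.75 = -0.907204
a = ȳ − b·x̄ = 10.25 − (-0.907204)·27.75 = 35.424908
Set a + b·x = 7.8: x = (7.8 − 35.424908) / (-0.907204) = 30.450606

30.45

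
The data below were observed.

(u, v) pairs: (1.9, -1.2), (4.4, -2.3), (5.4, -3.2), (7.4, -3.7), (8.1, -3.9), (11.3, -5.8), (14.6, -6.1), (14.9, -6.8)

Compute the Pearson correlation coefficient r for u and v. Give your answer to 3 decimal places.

n = 8, Σx = 68, Σy = -33, Σxy = -344.57, Σx² = 735.36, Σy² = 162.96
Sxx = Σx² − (Σx)²/n = 735.36 − 578 = 157.36
Sxy = Σxy − (Σx)(Σy)/n = -344.57 − (-280.5) = -64.07
Syy = Σy² − (Σy)²/n = 162.96 − 136.125 = 26.835
r = Sxy/√(Sxx·Syy) = -64.07/√(4222.7556) = -64.07/64.982733 = -0.985954

-0.986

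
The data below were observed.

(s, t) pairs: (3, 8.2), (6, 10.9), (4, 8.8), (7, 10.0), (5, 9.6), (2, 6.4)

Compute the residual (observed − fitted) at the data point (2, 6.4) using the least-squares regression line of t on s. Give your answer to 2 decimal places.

n = 6, Σx = 27, Σy = 53.9, Σxy = 256, Σx² = 139
Sxx = Σx² − (Σx)²/n = 139 − 121.5 = 17.5
Sxy = Σxy − (Σx)(Σy)/n = 256 − 242.55 = 13.45
b = Sxy/Sxx = 13.45/17.5 = 0.768571
a = ȳ − b·x̄ = 8.983333 − 0.768571·4.5 = 5.524762
ŷ(2) = 5.524762 + 0.768571·2 = 7.061905
residual = y − ŷ = 6.4 − 7.061905 = -0.661905

-0.66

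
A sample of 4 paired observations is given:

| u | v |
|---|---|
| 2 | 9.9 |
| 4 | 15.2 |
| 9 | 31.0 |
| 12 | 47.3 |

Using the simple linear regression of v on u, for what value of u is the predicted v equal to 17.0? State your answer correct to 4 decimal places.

4.3276

n = 4, Σx = 27, Σy = 103.4, Σxy = 927.2, Σx² = 245
Sxx = Σx² − (Σx)²/n = 245 − 182.25 = 62.75
Sxy = Σxy − (Σx)(Σy)/n = 927.2 − 697.95 = 229.25
b = Sxy/Sxx = 229.25/62.75 = 3.653386
a = ȳ − b·x̄ = 25.85 − 3.653386·6.75 = 1.189641
Set a + b·x = 17.0: x = (17.0 − 1.189641) / 3.653386 = 4.327590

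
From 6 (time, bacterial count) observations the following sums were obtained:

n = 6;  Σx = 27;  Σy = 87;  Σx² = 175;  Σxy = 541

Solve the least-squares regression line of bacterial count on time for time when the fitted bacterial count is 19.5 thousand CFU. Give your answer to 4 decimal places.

Sxx = Σx² − (Σx)²/n = 175 − 121.5 = 53.5
Sxy = Σxy − (Σx)(Σy)/n = 541 − 391.5 = 149.5
b = Sxy/Sxx = 149.5/53.5 = 2.794393
a = ȳ − b·x̄ = 14.5 − 2.794393·4.5 = 1.925234
Set a + b·x = 19.5: x = (19.5 − 1.925234) / 2.794393 = 6.289298

6.2893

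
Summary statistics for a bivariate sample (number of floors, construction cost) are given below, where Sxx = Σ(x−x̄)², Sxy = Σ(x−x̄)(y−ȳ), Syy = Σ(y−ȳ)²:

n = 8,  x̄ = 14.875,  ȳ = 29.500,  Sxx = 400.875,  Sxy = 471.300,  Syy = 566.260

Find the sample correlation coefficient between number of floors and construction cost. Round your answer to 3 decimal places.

0.989

r = Sxy/√(Sxx·Syy) = 471.3/√(226999.4775) = 471.3/476.444622 = 0.989202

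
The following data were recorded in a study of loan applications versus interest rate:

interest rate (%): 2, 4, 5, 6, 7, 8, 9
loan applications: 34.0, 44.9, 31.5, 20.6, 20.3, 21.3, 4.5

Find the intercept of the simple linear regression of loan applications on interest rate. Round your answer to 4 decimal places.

51.4459

n = 7, Σx = 41, Σy = 177.1, Σxy = 881.7, Σx² = 275
Sxx = Σx² − (Σx)²/n = 275 − 240.142857 = 34.857143
Sxy = Σxy − (Σx)(Σy)/n = 881.7 − 1037.3 = -155.6
b = Sxy/Sxx = -155.6/34.857143 = -4.463934
a = ȳ − b·x̄ = 25.3 − (-4.463934)·5.857143 = 51.445902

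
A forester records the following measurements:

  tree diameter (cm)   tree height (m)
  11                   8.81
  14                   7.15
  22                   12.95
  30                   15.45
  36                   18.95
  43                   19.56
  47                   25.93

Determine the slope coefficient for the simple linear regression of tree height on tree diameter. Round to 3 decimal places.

0.456

n = 7, Σx = 203, Σy = 108.8, Σxy = 3687.4, Σx² = 7055
Sxx = Σx² − (Σx)²/n = 7055 − 5887 = 1168
Sxy = Σxy − (Σx)(Σy)/n = 3687.4 − 3155.2 = 532.2
b = Sxy/Sxx = 532.2/1168 = 0.455651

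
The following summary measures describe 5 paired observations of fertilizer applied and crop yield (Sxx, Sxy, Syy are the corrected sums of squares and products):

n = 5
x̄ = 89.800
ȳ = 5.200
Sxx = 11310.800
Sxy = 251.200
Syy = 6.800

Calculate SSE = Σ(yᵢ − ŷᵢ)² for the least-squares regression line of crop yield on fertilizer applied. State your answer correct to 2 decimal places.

1.22

b = Sxy/Sxx = 251.2/11310.8 = 0.022209
SSE = Syy − b·Sxy = 6.8 − 0.022209·251.2 = 1.221134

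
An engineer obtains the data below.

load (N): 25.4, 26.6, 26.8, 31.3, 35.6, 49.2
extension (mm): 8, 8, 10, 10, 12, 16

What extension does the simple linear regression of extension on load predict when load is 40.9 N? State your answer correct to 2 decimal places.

n = 6, Σx = 194.9, Σy = 64, Σxy = 2211.4, Σx² = 6738.65
Sxx = Σx² − (Σx)²/n = 6738.65 − 6331.001667 = 407.648333
Sxy = Σxy − (Σx)(Σy)/n = 2211.4 − 2078.933333 = 132.466667
b = Sxy/Sxx = 132.466667/407.648333 = 0.324953
a = ȳ − b·x̄ = 10.666667 − 0.324953·32.483333 = 0.111101
ŷ(40.9) = a + b·40.9 = 0.111101 + 0.324953·40.9 = 13.401690

13.40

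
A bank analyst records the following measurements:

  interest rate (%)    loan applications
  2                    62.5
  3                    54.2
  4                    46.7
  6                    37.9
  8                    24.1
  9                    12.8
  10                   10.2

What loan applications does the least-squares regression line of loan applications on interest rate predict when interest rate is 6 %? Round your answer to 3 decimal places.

n = 7, Σx = 42, Σy = 248.4, Σxy = 1111.8, Σx² = 310
Sxx = Σx² − (Σx)²/n = 310 − 252 = 58
Sxy = Σxy − (Σx)(Σy)/n = 1111.8 − 1490.4 = -378.6
b = Sxy/Sxx = -378.6/58 = -6.527586
a = ȳ − b·x̄ = 35.485714 − (-6.527586)·6 = 74.651232
ŷ(6) = a + b·6 = 74.651232 + (-6.527586)·6 = 35.485714

35.486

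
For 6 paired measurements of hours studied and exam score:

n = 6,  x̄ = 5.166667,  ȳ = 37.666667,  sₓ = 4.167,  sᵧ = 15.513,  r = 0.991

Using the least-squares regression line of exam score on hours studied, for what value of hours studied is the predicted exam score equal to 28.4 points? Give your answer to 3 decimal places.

b = r · sᵧ/sₓ = 0.991 · 15.513/4.167 = 3.689317
a = ȳ − b·x̄ = 37.666667 − 3.689317·5.166667 = 18.605196
Set a + b·x = 28.4: x = (28.4 − 18.605196) / 3.689317 = 2.654910

2.655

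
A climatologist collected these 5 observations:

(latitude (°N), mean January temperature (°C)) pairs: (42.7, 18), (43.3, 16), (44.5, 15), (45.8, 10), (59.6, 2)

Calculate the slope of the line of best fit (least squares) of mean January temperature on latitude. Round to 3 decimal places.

-0.866

n = 5, Σx = 235.9, Σy = 61, Σxy = 2706.1, Σx² = 11328.23
Sxx = Σx² − (Σx)²/n = 11328.23 − 11129.762 = 198.468
Sxy = Σxy − (Σx)(Σy)/n = 2706.1 − 2877.98 = -171.88
b = Sxy/Sxx = -171.88/198.468 = -0.866034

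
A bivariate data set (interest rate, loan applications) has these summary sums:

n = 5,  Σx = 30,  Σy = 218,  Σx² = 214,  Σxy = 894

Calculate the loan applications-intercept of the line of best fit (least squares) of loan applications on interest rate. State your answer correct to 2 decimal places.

116.66

Sxx = Σx² − (Σx)²/n = 214 − 180 = 34
Sxy = Σxy − (Σx)(Σy)/n = 894 − 1308 = -414
b = Sxy/Sxx = -414/34 = -12.176471
a = ȳ − b·x̄ = 43.6 − (-12.176471)·6 = 116.658824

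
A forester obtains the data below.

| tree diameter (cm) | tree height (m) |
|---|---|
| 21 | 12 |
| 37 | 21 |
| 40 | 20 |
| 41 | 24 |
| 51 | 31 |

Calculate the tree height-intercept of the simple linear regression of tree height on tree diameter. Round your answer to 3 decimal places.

-1.747

n = 5, Σx = 190, Σy = 108, Σxy = 4394, Σx² = 7692
Sxx = Σx² − (Σx)²/n = 7692 − 7220 = 472
Sxy = Σxy − (Σx)(Σy)/n = 4394 − 4104 = 290
b = Sxy/Sxx = 290/472 = 0.614407
a = ȳ − b·x̄ = 21.6 − 0.614407·38 = -1.747458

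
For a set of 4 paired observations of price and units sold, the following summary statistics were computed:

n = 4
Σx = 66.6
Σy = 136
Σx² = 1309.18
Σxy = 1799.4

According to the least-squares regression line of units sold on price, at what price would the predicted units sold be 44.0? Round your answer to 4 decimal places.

12.3427

Sxx = Σx² − (Σx)²/n = 1309.18 − 1108.89 = 200.29
Sxy = Σxy − (Σx)(Σy)/n = 1799.4 − 2264.4 = -465
b = Sxy/Sxx = -465/200.29 = -2.321634
a = ȳ − b·x̄ = 34 − (-2.321634)·16.65 = 72.655200
Set a + b·x = 44.0: x = (44.0 − 72.655200) / (-2.321634) = 12.342688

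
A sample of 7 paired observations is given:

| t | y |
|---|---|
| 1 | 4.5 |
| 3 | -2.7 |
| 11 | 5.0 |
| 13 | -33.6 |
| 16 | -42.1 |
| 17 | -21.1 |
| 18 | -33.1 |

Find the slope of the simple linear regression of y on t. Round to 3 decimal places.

n = 7, Σx = 79, Σy = -123.1, Σxy = -2013.5, Σx² = 1169
Sxx = Σx² − (Σx)²/n = 1169 − 891.571429 = 277.428571
Sxy = Σxy − (Σx)(Σy)/n = -2013.5 − (-1389.271429) = -624.228571
b = Sxy/Sxx = -624.228571/277.428571 = -2.250051

-2.250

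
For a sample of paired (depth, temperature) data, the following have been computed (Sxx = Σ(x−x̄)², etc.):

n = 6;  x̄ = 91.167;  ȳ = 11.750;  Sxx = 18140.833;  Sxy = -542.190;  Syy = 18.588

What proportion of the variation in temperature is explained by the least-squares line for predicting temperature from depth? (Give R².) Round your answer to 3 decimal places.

0.872

R² = Sxy²/(Sxx·Syy) = (-542.19)²/(18140.833·18.588) = 0.871792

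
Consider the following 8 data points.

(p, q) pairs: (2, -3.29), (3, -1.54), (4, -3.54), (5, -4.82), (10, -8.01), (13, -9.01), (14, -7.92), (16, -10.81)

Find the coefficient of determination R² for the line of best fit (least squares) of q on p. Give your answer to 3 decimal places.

0.914

n = 8, Σx = 67, Σy = -48.94, Σxy = -530.53, Σx² = 775, Σy² = 373.8824
Sxx = Σx² − (Σx)²/n = 775 − 561.125 = 213.875
Sxy = Σxy − (Σx)(Σy)/n = -530.53 − (-409.8725) = -120.6575
Syy = Σy² − (Σy)²/n = 373.8824 − 299.39045 = 74.49195
R² = Sxy²/(Sxx·Syy) = (-120.6575)²/(213.875·74.49195) = 0.913775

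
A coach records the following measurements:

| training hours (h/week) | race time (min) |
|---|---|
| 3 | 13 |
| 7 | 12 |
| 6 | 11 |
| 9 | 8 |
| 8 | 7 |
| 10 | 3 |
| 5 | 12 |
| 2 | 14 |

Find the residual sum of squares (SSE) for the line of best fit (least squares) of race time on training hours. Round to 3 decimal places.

n = 8, Σx = 50, Σy = 80, Σxy = 435, Σx² = 368, Σy² = 896
Sxx = Σx² − (Σx)²/n = 368 − 312.5 = 55.5
Sxy = Σxy − (Σx)(Σy)/n = 435 − 500 = -65
Syy = Σy² − (Σy)²/n = 896 − 800 = 96
b = Sxy/Sxx = -65/55.5 = -1.171171
SSE = Syy − b·Sxy = 96 − (-1.171171)·(-65) = 19.873874

19.874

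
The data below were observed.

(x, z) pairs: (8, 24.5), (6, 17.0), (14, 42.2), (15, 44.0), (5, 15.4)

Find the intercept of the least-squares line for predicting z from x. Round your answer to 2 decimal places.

n = 5, Σx = 48, Σy = 143.1, Σxy = 1625.8, Σx² = 546
Sxx = Σx² − (Σx)²/n = 546 − 460.8 = 85.2
Sxy = Σxy − (Σx)(Σy)/n = 1625.8 − 1373.76 = 252.04
b = Sxy/Sxx = 252.04/85.2 = 2.958216
a = ȳ − b·x̄ = 28.62 − 2.958216·9.6 = 0.221127

0.22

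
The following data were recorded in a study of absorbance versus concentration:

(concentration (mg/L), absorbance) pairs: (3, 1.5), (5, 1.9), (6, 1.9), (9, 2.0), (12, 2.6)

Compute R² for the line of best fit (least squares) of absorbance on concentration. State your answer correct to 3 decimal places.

n = 5, Σx = 35, Σy = 9.9, Σxy = 74.6, Σx² = 295, Σy² = 20.23
Sxx = Σx² − (Σx)²/n = 295 − 245 = 50
Sxy = Σxy − (Σx)(Σy)/n = 74.6 − 69.3 = 5.3
Syy = Σy² − (Σy)²/n = 20.23 − 19.602 = 0.628
R² = Sxy²/(Sxx·Syy) = (5.3)²/(50·0.628) = 0.894586

0.895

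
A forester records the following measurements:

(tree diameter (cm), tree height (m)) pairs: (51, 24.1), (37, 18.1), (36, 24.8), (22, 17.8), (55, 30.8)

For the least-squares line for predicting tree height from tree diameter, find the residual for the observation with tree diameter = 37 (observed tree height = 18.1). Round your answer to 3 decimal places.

-3.960

n = 5, Σx = 201, Σy = 115.6, Σxy = 4877.2, Σx² = 8775
Sxx = Σx² − (Σx)²/n = 8775 − 8080.2 = 694.8
Sxy = Σxy − (Σx)(Σy)/n = 4877.2 − 4647.12 = 230.08
b = Sxy/Sxx = 230.08/694.8 = 0.331146
a = ȳ − b·x̄ = 23.12 − 0.331146·40.2 = 9.807945
ŷ(37) = 9.807945 + 0.331146·37 = 22.060334
residual = y − ŷ = 18.1 − 22.060334 = -3.960334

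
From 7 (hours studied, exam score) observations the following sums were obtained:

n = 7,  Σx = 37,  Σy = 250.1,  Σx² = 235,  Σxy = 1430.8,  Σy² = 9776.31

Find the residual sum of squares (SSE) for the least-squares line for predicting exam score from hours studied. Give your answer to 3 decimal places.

Sxx = Σx² − (Σx)²/n = 235 − 195.571429 = 39.428571
Sxy = Σxy − (Σx)(Σy)/n = 1430.8 − 1321.957143 = 108.842857
Syy = Σy² − (Σy)²/n = 9776.31 − 8935.715714 = 840.594286
b = Sxy/Sxx = 108.842857/39.428571 = 2.760507
SSE = Syy − b·Sxy = 840.594286 − 2.760507·108.842857 = 540.132790

540.133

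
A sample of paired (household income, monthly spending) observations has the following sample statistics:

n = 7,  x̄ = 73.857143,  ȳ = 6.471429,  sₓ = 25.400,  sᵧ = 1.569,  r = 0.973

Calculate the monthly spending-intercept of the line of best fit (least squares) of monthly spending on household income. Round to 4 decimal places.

b = r · sᵧ/sₓ = 0.973 · 1.569/25.4 = 0.060104
a = ȳ − b·x̄ = 6.471429 − 0.060104·73.857143 = 2.032333

2.0323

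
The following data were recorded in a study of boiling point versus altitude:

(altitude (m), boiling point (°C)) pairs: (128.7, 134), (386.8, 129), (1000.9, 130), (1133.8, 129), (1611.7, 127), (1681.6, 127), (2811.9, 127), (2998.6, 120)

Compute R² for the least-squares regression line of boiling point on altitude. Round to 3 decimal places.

n = 8, Σx = 11754, Σy = 1023, Σxy = 1478712.6, Σx² = 24777220.2, Σy² = 130925
Sxx = Σx² − (Σx)²/n = 24777220.2 − 17269564.5 = 7507655.7
Sxy = Σxy − (Σx)(Σy)/n = 1478712.6 − 1503042.75 = -24330.15
Syy = Σy² − (Σy)²/n = 130925 − 130816.125 = 108.875
R² = Sxy²/(Sxx·Syy) = (-24330.15)²/(7507655.7·108.875) = 0.724198

0.724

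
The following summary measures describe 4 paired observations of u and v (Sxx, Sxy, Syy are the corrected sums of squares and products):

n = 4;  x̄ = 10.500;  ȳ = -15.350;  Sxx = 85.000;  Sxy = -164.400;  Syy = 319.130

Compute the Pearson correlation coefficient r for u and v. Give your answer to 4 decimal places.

-0.9982

r = Sxy/√(Sxx·Syy) = -164.4/√(27126.05) = -164.4/164.699879 = -0.998179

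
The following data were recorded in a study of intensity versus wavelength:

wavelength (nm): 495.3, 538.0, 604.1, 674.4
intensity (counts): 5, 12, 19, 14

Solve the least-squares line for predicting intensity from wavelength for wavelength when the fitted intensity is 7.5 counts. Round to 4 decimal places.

481.4940

n = 4, Σx = 2311.8, Σy = 50, Σxy = 29852, Σx² = 1354518.26
Sxx = Σx² − (Σx)²/n = 1354518.26 − 1336104.81 = 18413.45
Sxy = Σxy − (Σx)(Σy)/n = 29852 − 28897.5 = 954.5
b = Sxy/Sxx = 954.5/18413.45 = 0.051837
a = ȳ − b·x̄ = 12.5 − 0.051837·577.95 = -17.459257
Set a + b·x = 7.5: x = (7.5 − (-17.459257)) / 0.051837 = 481.494002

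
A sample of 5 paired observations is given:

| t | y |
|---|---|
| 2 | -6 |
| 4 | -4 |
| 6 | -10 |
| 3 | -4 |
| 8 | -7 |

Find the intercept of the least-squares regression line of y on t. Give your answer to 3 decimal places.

-3.543

n = 5, Σx = 23, Σy = -31, Σxy = -156, Σx² = 129
Sxx = Σx² − (Σx)²/n = 129 − 105.8 = 23.2
Sxy = Σxy − (Σx)(Σy)/n = -156 − (-142.6) = -13.4
b = Sxy/Sxx = -13.4/23.2 = -0.577586
a = ȳ − b·x̄ = -6.2 − (-0.577586)·4.6 = -3.543103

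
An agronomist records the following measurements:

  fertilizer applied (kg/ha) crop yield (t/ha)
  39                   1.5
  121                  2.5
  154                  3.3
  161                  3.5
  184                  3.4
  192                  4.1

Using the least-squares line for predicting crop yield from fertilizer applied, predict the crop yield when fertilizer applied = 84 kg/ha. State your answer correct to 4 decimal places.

2.1362

n = 6, Σx = 851, Σy = 18.3, Σxy = 2845.5, Σx² = 136519
Sxx = Σx² − (Σx)²/n = 136519 − 120700.166667 = 15818.833333
Sxy = Σxy − (Σx)(Σy)/n = 2845.5 − 2595.55 = 249.95
b = Sxy/Sxx = 249.95/15818.833333 = 0.015801
a = ȳ − b·x̄ = 3.05 − 0.015801·141.833333 = 0.808922
ŷ(84) = a + b·84 = 0.808922 + 0.015801·84 = 2.136188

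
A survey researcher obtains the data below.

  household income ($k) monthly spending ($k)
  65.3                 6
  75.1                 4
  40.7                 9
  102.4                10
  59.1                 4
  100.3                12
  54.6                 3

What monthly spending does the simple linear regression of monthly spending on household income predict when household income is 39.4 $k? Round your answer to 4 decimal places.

4.1555

n = 7, Σx = 497.5, Σy = 48, Σxy = 3686.3, Σx² = 38580.41
Sxx = Σx² − (Σx)²/n = 38580.41 − 35358.035714 = 3222.374286
Sxy = Σxy − (Σx)(Σy)/n = 3686.3 − 3411.428571 = 274.871429
b = Sxy/Sxx = 274.871429/3222.374286 = 0.085301
a = ȳ − b·x̄ = 6.857143 − 0.085301·71.071429 = 0.794686
ŷ(39.4) = a + b·39.4 = 0.794686 + 0.085301·39.4 = 4.155541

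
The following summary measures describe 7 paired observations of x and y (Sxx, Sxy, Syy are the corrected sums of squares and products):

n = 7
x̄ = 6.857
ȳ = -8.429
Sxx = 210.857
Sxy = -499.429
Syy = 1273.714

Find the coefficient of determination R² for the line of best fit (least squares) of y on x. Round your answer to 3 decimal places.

0.929

R² = Sxy²/(Sxx·Syy) = (-499.429)²/(210.857·1273.714) = 0.928726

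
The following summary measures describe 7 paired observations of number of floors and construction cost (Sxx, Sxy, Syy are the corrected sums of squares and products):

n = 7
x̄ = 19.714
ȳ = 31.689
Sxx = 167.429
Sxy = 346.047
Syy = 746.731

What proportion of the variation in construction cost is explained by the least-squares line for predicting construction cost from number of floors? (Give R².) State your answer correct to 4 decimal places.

R² = Sxy²/(Sxx·Syy) = (346.047)²/(167.429·746.731) = 0.957801

0.9578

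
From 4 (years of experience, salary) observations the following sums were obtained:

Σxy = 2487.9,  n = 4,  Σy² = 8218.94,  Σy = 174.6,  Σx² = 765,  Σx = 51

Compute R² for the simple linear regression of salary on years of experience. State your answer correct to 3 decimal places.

0.999

Sxx = Σx² − (Σx)²/n = 765 − 650.25 = 114.75
Sxy = Σxy − (Σx)(Σy)/n = 2487.9 − 2226.15 = 261.75
Syy = Σy² − (Σy)²/n = 8218.94 − 7621.29 = 597.65
R² = Sxy²/(Sxx·Syy) = (261.75)²/(114.75·597.65) = 0.999019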